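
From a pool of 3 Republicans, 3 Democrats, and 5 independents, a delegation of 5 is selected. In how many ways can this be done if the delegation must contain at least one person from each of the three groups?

Total 5-person selections from all 11: C(11,5) = 462.
Selections missing a whole group: no Republicans → C(8,5) = 56; no Democrats → C(8,5) = 56; no independents → C(6,5) = 6.
Add back selections omitting two groups (i.e. drawn from a single group): C(3,5) + C(3,5) + C(5,5) = 1.
By inclusion–exclusion: 462 − 118 + 1 = 345.

345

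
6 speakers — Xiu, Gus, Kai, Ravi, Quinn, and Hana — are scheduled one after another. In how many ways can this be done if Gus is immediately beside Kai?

Place the 4 others and the Gus-Kai pair as 5 objects in a line; the pair has 2 internal arrangements.
That gives 2 × 5! = 2 × 120 = 240.

240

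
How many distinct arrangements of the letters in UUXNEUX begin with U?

180

Fix U in the first position and arrange the remaining 6 letters.
Those 6 letters have U appearing twice and X appearing twice, giving (6)!/(2!·2!) = 180.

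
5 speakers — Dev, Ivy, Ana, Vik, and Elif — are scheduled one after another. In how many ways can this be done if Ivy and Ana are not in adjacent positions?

72

There are 5! = 120 arrangements in all. If Ivy and Ana are adjacent, merging them into one block gives 2·(4)! = 48 arrangements.
Complementary counting: 120 − 48 = 72.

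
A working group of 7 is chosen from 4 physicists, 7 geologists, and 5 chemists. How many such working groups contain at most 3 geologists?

Split by how many geologists are chosen (0 through 3).
Sum: C(7,0)·C(9,7) + C(7,1)·C(9,6) + C(7,2)·C(9,5) + C(7,3)·C(9,4) = 36 + 588 + 2646 + 4410 = 7680.

7680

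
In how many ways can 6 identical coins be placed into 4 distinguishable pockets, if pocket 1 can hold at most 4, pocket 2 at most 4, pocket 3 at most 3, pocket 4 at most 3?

Ignoring the caps, the number of non-negative solutions to x_1+…+x_4 = 6 is C(9,3) = 84.
Subtract solutions that violate a single cap (substitute x_i' = x_i − (cap_i+1)): x_1 ≥ 5 gives C(4,3) = 4; x_2 ≥ 5 gives C(4,3) = 4; x_3 ≥ 4 gives C(5,3) = 10; x_4 ≥ 4 gives C(5,3) = 10. Together 28.
No two caps can be exceeded simultaneously, so the pair terms are all 0.
By inclusion–exclusion the count is 84 − 28 + 0 = 56.

56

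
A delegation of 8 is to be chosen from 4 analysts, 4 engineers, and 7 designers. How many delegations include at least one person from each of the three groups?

With no constraint there are C(15,8) = 6435 possible selections.
Selections missing a whole group: no analysts → C(11,8) = 165; no engineers → C(11,8) = 165; no designers → C(8,8) = 1.
Add back selections omitting two groups (i.e. drawn from a single group): C(4,8) + C(4,8) + C(7,8) = 0.
By inclusion–exclusion: 6435 − 331 + 0 = 6104.

6104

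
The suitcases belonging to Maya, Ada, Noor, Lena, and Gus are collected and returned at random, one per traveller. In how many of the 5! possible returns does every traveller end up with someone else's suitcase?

Let Aᵢ be the assignments in which traveller i gets their own suitcase. We want the size of the complement of A₁∪…∪A_5.
By inclusion–exclusion this is Σ_{j=0}^{5} (−1)^j C(5,j)·(5−j)!.
Computing: 120 − 120 + 60 − 20 + 5 − 1 = 44.

44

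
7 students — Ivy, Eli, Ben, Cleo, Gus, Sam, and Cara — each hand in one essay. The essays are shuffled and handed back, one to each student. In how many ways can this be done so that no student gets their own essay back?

1854

Let Aᵢ be the assignments in which student i gets their own essay. We want the size of the complement of A₁∪…∪A_7.
By inclusion–exclusion this is Σ_{j=0}^{7} (−1)^j C(7,j)·(7−j)!.
Computing: 5040 − 5040 + 2520 − 840 + 210 − 42 + 7 − 1 = 1854.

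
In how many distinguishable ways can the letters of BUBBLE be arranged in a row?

120

Letter multiplicities in BUBBLE: B×3, E×1, L×1, U×1.
Dividing 6! = 720 by 3! = 6 for the repeated letters gives 120.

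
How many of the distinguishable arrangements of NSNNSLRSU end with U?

1120

With the last slot taken by U, it remains to arrange the other 8 letters (NSNNSLRS).
Those 8 letters have N appearing 3 times and S appearing 3 times, giving (8)!/(3!·3!) = 1120.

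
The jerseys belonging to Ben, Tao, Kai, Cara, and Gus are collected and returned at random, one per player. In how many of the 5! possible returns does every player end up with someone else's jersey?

44

Count assignments avoiding every fixed point. For any j of the 5 players fixed to their old jersey, the other 5−j can be arranged in (5−j)! ways.
By inclusion–exclusion this is Σ_{j=0}^{5} (−1)^j C(5,j)·(5−j)!.
Computing: 120 − 120 + 60 − 20 + 5 − 1 = 44.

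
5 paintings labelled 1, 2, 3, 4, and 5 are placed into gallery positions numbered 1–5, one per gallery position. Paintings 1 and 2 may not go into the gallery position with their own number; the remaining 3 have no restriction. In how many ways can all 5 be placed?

78

Let Aᵢ (for i ∈ {1, 2}) be the placements that put painting i in its forbidden gallery position. Any j of these fix j positions, leaving (5−j)! ways to fill the rest, and there are C(2,j) ways to pick which j.
By inclusion–exclusion, the number of valid placements is Σ_{j=0}^{2} (−1)^j C(2,j)·(5−j)!.
Computing: 120 − 48 + 6 = 78.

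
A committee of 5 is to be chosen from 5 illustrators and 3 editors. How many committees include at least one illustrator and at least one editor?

Total 5-person selections from all 8: C(8,5) = 56.
Subtract selections that omit an entire group: no illustrators → C(3,5) = 0; no editors → C(5,5) = 1.
Both groups omitted at once is impossible, so 56 − 1 = 55.

55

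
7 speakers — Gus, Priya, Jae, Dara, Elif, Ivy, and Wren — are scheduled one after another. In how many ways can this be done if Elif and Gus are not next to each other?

3600

Of the 7! = 5040 arrangements, those with Elif and Gus adjacent number 2 × 6! = 1440 (treat the pair as a block with 2 internal orders).
Complementary counting: 5040 − 1440 = 3600.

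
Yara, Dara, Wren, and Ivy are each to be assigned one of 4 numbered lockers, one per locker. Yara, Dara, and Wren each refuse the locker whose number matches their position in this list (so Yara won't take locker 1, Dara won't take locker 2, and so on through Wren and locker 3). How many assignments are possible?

11

Let Aᵢ (for i ∈ {1, 2, 3}) be the placements that put person i in their forbidden locker. Any j of these fix j positions, leaving (4−j)! ways to fill the rest, and there are C(3,j) ways to pick which j.
By inclusion–exclusion, the number of valid placements is Σ_{j=0}^{3} (−1)^j C(3,j)·(4−j)!.
Computing: 24 − 18 + 6 − 1 = 11.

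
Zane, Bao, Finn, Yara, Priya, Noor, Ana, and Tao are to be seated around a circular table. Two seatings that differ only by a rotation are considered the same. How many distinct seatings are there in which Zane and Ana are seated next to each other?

1440

Glue Zane and Ana into a block (2 internal orders). Seating 7 units around a circle gives (6)! arrangements.
So 2 × (6)! = 2 × 720 = 1440.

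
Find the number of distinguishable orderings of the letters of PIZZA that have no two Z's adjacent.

There are 5!/(2!) = 60 arrangements of PIZZA in total.
Arrangements with the Z's together: treat ZZ as one letter, giving (4)! = 24.
Subtracting, 60 − 24 = 36 arrangements keep the Z's apart.

36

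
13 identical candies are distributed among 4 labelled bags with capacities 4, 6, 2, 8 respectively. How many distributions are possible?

Without the upper bounds there are C(16,3) = 560 ways to split 13 among 4 bags.
Subtract solutions that violate a single cap (substitute x_i' = x_i − (cap_i+1)): x_1 ≥ 5 gives C(11,3) = 165; x_2 ≥ 7 gives C(9,3) = 84; x_3 ≥ 3 gives C(13,3) = 286; x_4 ≥ 9 gives C(7,3) = 35. Together 570.
Add back pairs where two caps are both exceeded: 4 + 56 + 0 + 20 + 0 + 4 = 84.
By inclusion–exclusion the count is 560 − 570 + 84 = 74.

74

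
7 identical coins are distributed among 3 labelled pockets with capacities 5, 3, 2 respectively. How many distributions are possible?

Ignoring the caps, the number of non-negative solutions to x_1+…+x_3 = 7 is C(9,2) = 36.
Subtract solutions that violate a single cap (substitute x_i' = x_i − (cap_i+1)): x_1 ≥ 6 gives C(3,2) = 3; x_2 ≥ 4 gives C(5,2) = 10; x_3 ≥ 3 gives C(6,2) = 15. Together 28.
Add back pairs where two caps are both exceeded: 0 + 0 + 1 = 1.
By inclusion–exclusion the count is 36 − 28 + 1 = 9.

9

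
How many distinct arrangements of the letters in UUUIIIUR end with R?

35

Fix R in the last position and arrange the remaining 7 letters.
Those 7 letters have I appearing 3 times and U appearing 4 times, giving (7)!/(4!·3!) = 35.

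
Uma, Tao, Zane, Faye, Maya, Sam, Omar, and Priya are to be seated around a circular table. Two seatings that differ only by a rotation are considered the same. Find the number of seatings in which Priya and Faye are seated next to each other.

Treat {Priya, Faye} as one unit (2 internal orders) and seat the resulting 7 units around the table: (6)! circular arrangements.
So 2 × (6)! = 2 × 720 = 1440.

1440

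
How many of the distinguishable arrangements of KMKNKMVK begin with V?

Fix V in the first position and arrange the remaining 7 letters.
Those 7 letters have K appearing 4 times and M appearing twice, giving (7)!/(4!·2!) = 105.

105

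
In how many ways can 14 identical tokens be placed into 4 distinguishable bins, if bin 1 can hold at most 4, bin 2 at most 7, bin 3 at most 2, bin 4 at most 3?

10

By stars and bars, unrestricted non-negative solutions to x_1+…+x_4 = 14 number C(14+3,3) = 680.
Subtract solutions that violate a single cap (substitute x_i' = x_i − (cap_i+1)): x_1 ≥ 5 gives C(12,3) = 220; x_2 ≥ 8 gives C(9,3) = 84; x_3 ≥ 3 gives C(14,3) = 364; x_4 ≥ 4 gives C(13,3) = 286. Together 954.
Add back pairs where two caps are both exceeded: 4 + 84 + 56 + 20 + 10 + 120 = 294.
Subtract triples: 0 + 0 + 10 + 0 = 10.
By inclusion–exclusion the count is 680 − 954 + 294 − 10 = 10.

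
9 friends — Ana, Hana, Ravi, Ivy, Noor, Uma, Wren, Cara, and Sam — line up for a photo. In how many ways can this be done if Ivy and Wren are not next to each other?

Of the 9! = 362880 arrangements, those with Ivy and Wren adjacent number 2 × 8! = 80640 (treat the pair as a block with 2 internal orders).
Complementary counting: 362880 − 80640 = 282240.

282240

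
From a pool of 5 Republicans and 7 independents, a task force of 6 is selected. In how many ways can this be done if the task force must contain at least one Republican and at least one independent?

917

Total 6-person selections from all 12: C(12,6) = 924.
Subtract selections that omit an entire group: no Republicans → C(7,6) = 7; no independents → C(5,6) = 0.
Both groups omitted at once is impossible, so 924 − 7 = 917.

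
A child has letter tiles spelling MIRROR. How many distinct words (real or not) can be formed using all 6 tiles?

Letter multiplicities in MIRROR: I×1, M×1, O×1, R×3.
The number of distinct arrangements is 6!/(3!) = 720/6 = 120.

120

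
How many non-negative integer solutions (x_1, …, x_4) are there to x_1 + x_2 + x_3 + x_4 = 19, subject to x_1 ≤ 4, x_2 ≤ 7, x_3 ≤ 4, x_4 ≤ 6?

Without the upper bounds there are C(22,3) = 1540 ways to split 19 among 4 variables.
Subtract solutions that violate a single cap (substitute x_i' = x_i − (cap_i+1)): x_1 ≥ 5 gives C(17,3) = 680; x_2 ≥ 8 gives C(14,3) = 364; x_3 ≥ 5 gives C(17,3) = 680; x_4 ≥ 7 gives C(15,3) = 455. Together 2179.
Add back pairs where two caps are both exceeded: 84 + 220 + 120 + 84 + 35 + 120 = 663.
Subtract triples: 4 + 0 + 10 + 0 = 14.
By inclusion–exclusion the count is 1540 − 2179 + 663 − 14 = 10.

10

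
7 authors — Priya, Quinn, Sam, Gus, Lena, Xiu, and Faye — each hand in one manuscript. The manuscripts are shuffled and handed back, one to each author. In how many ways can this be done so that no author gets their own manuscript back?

1854

This is the derangement count D_7: permutations of 7 items with no fixed point.
By inclusion–exclusion this is Σ_{j=0}^{7} (−1)^j C(7,j)·(7−j)!.
Computing: 5040 − 5040 + 2520 − 840 + 210 − 42 + 7 − 1 = 1854.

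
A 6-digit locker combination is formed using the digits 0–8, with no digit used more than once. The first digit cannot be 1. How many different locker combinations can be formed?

53760

The first digit has 9−1 = 8 choices (anything except 1).
The remaining 5 digits are filled from the other 8 symbols without repetition: 8 × 7 × 6 × 5 × 4 = 6720.
Total: 8 × 6720 = 53760.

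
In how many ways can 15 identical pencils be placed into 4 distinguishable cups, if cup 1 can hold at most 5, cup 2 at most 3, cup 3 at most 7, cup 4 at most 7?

Without the upper bounds there are C(18,3) = 816 ways to split 15 among 4 cups.
Subtract solutions that violate a single cap (substitute x_i' = x_i − (cap_i+1)): x_1 ≥ 6 gives C(12,3) = 220; x_2 ≥ 4 gives C(14,3) = 364; x_3 ≥ 8 gives C(10,3) = 120; x_4 ≥ 8 gives C(10,3) = 120. Together 824.
Add back pairs where two caps are both exceeded: 56 + 4 + 4 + 20 + 20 + 0 = 104.
By inclusion–exclusion the count is 816 − 824 + 104 = 96.

96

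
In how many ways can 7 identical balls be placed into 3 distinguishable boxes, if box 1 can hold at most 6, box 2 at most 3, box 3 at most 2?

Ignoring the caps, the number of non-negative solutions to x_1+…+x_3 = 7 is C(9,2) = 36.
Subtract solutions that violate a single cap (substitute x_i' = x_i − (cap_i+1)): x_1 ≥ 7 gives C(2,2) = 1; x_2 ≥ 4 gives C(5,2) = 10; x_3 ≥ 3 gives C(6,2) = 15. Together 26.
Add back pairs where two caps are both exceeded: 0 + 0 + 1 = 1.
By inclusion–exclusion the count is 36 − 26 + 1 = 11.

11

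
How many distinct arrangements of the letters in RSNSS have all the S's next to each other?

Treat the 3 copies of S as a single block. The multiset to arrange is then {SSS, N, R}, 3 items in all.
All 3 items are distinct, so there are (3)! = 6 arrangements.

6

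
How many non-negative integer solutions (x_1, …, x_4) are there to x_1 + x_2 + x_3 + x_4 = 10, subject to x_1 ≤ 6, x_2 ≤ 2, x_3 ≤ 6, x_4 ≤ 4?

82

Ignoring the caps, the number of non-negative solutions to x_1+…+x_4 = 10 is C(13,3) = 286.
Subtract solutions that violate a single cap (substitute x_i' = x_i − (cap_i+1)): x_1 ≥ 7 gives C(6,3) = 20; x_2 ≥ 3 gives C(10,3) = 120; x_3 ≥ 7 gives C(6,3) = 20; x_4 ≥ 5 gives C(8,3) = 56. Together 216.
Add back pairs where two caps are both exceeded: 1 + 0 + 0 + 1 + 10 + 0 = 12.
By inclusion–exclusion the count is 286 − 216 + 12 = 82.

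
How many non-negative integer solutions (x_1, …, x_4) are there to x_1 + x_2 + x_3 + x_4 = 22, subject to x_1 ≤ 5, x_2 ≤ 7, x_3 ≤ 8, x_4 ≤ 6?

35

By stars and bars, unrestricted non-negative solutions to x_1+…+x_4 = 22 number C(22+3,3) = 2300.
Subtract solutions that violate a single cap (substitute x_i' = x_i − (cap_i+1)): x_1 ≥ 6 gives C(19,3) = 969; x_2 ≥ 8 gives C(17,3) = 680; x_3 ≥ 9 gives C(16,3) = 560; x_4 ≥ 7 gives C(18,3) = 816. Together 3025.
Add back pairs where two caps are both exceeded: 165 + 120 + 220 + 56 + 120 + 84 = 765.
Subtract triples: 0 + 4 + 1 + 0 = 5.
By inclusion–exclusion the count is 2300 − 3025 + 765 − 5 = 35.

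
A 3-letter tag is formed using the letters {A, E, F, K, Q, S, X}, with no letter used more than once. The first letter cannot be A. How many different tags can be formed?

The first letter has 7−1 = 6 choices (anything except A).
The remaining 2 letters are filled from the other 6 symbols without repetition: 6 × 5 = 30.
Total: 6 × 30 = 180.

180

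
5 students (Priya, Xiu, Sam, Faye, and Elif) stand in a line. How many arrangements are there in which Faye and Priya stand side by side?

Glue Faye and Priya into one block (2 internal orders), leaving 4 units to arrange in a row.
That gives 2 × 4! = 2 × 24 = 48.

48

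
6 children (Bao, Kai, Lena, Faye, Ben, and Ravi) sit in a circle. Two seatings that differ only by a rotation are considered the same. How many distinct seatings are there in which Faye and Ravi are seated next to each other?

48

Glue Faye and Ravi into a block (2 internal orders). Seating 5 units around a circle gives (4)! arrangements.
So 2 × (4)! = 2 × 24 = 48.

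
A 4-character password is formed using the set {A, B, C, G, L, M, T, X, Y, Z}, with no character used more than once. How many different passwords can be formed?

5040

With no repetition, fill the 4 characters in order: 10 choices, then 9, down to 7.
10 × 9 × 8 × 7 = 5040.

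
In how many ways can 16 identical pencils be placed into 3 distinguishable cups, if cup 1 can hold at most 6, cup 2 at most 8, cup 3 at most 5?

10

By stars and bars, unrestricted non-negative solutions to x_1+…+x_3 = 16 number C(16+2,2) = 153.
Subtract solutions that violate a single cap (substitute x_i' = x_i − (cap_i+1)): x_1 ≥ 7 gives C(11,2) = 55; x_2 ≥ 9 gives C(9,2) = 36; x_3 ≥ 6 gives C(12,2) = 66. Together 157.
Add back pairs where two caps are both exceeded: 1 + 10 + 3 = 14.
By inclusion–exclusion the count is 153 − 157 + 14 = 10.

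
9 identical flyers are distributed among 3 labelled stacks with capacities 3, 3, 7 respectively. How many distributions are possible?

Without the upper bounds there are C(11,2) = 55 ways to split 9 among 3 stacks.
Subtract solutions that violate a single cap (substitute x_i' = x_i − (cap_i+1)): x_1 ≥ 4 gives C(7,2) = 21; x_2 ≥ 4 gives C(7,2) = 21; x_3 ≥ 8 gives C(3,2) = 3. Together 45.
Add back pairs where two caps are both exceeded: 3 + 0 + 0 = 3.
By inclusion–exclusion the count is 55 − 45 + 3 = 13.

13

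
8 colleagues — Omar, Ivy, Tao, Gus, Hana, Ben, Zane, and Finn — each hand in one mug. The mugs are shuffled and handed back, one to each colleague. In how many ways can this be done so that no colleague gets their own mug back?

14833

This is the derangement count D_8: permutations of 8 items with no fixed point.
By inclusion–exclusion this is Σ_{j=0}^{8} (−1)^j C(8,j)·(8−j)!.
Computing: 40320 − 40320 + 20160 − 6720 + 1680 − 336 + 56 − 8 + 1 = 14833.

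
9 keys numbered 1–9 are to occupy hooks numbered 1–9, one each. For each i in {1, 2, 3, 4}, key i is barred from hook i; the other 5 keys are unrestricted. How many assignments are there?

229080

Let Aᵢ (for 1 ≤ i ≤ 4) be the placements that put key i in its forbidden hook. Any j of these fix j positions, leaving (9−j)! ways to fill the rest, and there are C(4,j) ways to pick which j.
By inclusion–exclusion, the number of valid placements is Σ_{j=0}^{4} (−1)^j C(4,j)·(9−j)!.
Computing: 362880 − 161280 + 30240 − 2880 + 120 = 229080.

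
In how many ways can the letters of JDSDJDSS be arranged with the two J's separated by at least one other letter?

420

Total arrangements of JDSDJDSS: 8!/(3!·3!·2!) = 560.
If the two J's are adjacent, glue them into one block, leaving 7 items to arrange: (7)!/(3!·3!) = 140 ways.
Subtracting, 560 − 140 = 420 arrangements keep the J's apart.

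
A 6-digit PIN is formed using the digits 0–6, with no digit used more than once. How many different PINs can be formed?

Choose and order 6 of the 7 symbols: the first digit has 7 options, the next 6, and so on down to 2.
7 × 6 × 5 × 4 × 3 × 2 = 5040.

5040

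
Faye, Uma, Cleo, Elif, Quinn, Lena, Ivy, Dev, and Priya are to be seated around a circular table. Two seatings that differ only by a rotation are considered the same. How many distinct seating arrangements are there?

40320

Fix one person's seat to break rotational symmetry; the remaining 8 people can be arranged in (8)! = 40320 ways.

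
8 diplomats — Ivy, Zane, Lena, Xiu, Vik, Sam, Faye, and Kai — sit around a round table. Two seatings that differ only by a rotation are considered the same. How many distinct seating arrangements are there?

5040

Around a circle, 8 distinct people have 8!/8 = (7)! = 5040 rotationally distinct seatings.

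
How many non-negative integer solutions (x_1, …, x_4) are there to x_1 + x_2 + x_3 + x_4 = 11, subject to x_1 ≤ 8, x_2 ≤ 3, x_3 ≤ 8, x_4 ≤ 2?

By stars and bars, unrestricted non-negative solutions to x_1+…+x_4 = 11 number C(11+3,3) = 364.
Subtract solutions that violate a single cap (substitute x_i' = x_i − (cap_i+1)): x_1 ≥ 9 gives C(5,3) = 10; x_2 ≥ 4 gives C(10,3) = 120; x_3 ≥ 9 gives C(5,3) = 10; x_4 ≥ 3 gives C(11,3) = 165. Together 305.
Add back pairs where two caps are both exceeded: 0 + 0 + 0 + 0 + 35 + 0 = 35.
By inclusion–exclusion the count is 364 − 305 + 35 = 94.

94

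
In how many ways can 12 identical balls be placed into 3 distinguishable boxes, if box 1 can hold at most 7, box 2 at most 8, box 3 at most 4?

Ignoring the caps, the number of non-negative solutions to x_1+…+x_3 = 12 is C(14,2) = 91.
Subtract solutions that violate a single cap (substitute x_i' = x_i − (cap_i+1)): x_1 ≥ 8 gives C(6,2) = 15; x_2 ≥ 9 gives C(5,2) = 10; x_3 ≥ 5 gives C(9,2) = 36. Together 61.
No two caps can be exceeded simultaneously, so the pair terms are all 0.
By inclusion–exclusion the count is 91 − 61 + 0 = 30.

30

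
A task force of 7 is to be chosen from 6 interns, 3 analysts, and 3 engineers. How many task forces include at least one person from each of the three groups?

Total 7-person selections from all 12: C(12,7) = 792.
Selections missing a whole group: no interns → C(6,7) = 0; no analysts → C(9,7) = 36; no engineers → C(9,7) = 36.
Add back selections omitting two groups (i.e. drawn from a single group): C(6,7) + C(3,7) + C(3,7) = 0.
By inclusion–exclusion: 792 − 72 + 0 = 720.

720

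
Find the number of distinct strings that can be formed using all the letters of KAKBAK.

KAKBAK has 6 letters with A appearing twice and K appearing 3 times.
So there are 6! / (3!·2!) = 60 distinguishable arrangements.

60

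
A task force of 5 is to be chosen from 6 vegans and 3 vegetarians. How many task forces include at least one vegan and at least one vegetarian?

Total 5-person selections from all 9: C(9,5) = 126.
Subtract selections that omit an entire group: no vegans → C(3,5) = 0; no vegetarians → C(6,5) = 6.
Both groups omitted at once is impossible, so 126 − 6 = 120.

120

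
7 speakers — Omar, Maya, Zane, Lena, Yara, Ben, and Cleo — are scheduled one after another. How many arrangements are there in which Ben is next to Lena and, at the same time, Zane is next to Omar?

480

Treat {Ben,Lena} as one block (2 orders) and {Zane,Omar} as another (2 orders).
That leaves 5 units to arrange: 2 × 2 × 5! = 4 × 120 = 480.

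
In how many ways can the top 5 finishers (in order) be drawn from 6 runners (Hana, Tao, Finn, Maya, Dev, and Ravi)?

This is an ordered selection of 5 from 6: P(6,5).
That gives 6 × 5 × 4 × 3 × 2 = 720.

720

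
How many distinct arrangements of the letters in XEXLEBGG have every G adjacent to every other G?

Treat the 2 copies of G as a single block. The multiset to arrange is then {GG, B, E, E, L, X, X}, 7 items in all.
That gives (7)!/(2!·2!) = 1260 arrangements.

1260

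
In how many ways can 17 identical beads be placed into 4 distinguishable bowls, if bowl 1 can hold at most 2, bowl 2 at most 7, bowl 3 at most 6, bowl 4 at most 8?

64

Without the upper bounds there are C(20,3) = 1140 ways to split 17 among 4 bowls.
Subtract solutions that violate a single cap (substitute x_i' = x_i − (cap_i+1)): x_1 ≥ 3 gives C(17,3) = 680; x_2 ≥ 8 gives C(12,3) = 220; x_3 ≥ 7 gives C(13,3) = 286; x_4 ≥ 9 gives C(11,3) = 165. Together 1351.
Add back pairs where two caps are both exceeded: 84 + 120 + 56 + 10 + 1 + 4 = 275.
By inclusion–exclusion the count is 1140 − 1351 + 275 = 64.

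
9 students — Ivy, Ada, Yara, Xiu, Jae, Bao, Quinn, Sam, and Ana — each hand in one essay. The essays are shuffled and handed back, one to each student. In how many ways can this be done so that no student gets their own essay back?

133496

Count assignments avoiding every fixed point. For any j of the 9 students fixed to their own essay, the other 9−j can be arranged in (9−j)! ways.
By inclusion–exclusion this is Σ_{j=0}^{9} (−1)^j C(9,j)·(9−j)!.
Computing: 362880 − 362880 + 181440 − 60480 + 15120 − 3024 + 504 − 72 + 9 − 1 = 133496.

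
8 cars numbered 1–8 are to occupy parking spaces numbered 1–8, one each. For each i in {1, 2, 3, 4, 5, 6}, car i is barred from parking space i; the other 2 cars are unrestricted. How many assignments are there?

Let Aᵢ (for 1 ≤ i ≤ 6) be the placements that put car i in its forbidden parking space. Any j of these fix j positions, leaving (8−j)! ways to fill the rest, and there are C(6,j) ways to pick which j.
By inclusion–exclusion, the number of valid placements is Σ_{j=0}^{6} (−1)^j C(6,j)·(8−j)!.
Computing: 40320 − 30240 + 10800 − 2400 + 360 − 36 + 2 = 18806.

18806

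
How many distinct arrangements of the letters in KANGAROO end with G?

1260

With the last slot taken by G, it remains to arrange the other 7 letters (KANAROO).
Those 7 letters have A appearing twice and O appearing twice, giving (7)!/(2!·2!) = 1260.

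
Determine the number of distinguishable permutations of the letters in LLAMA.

30

LLAMA has 5 letters with A appearing twice and L appearing twice.
The number of distinct arrangements is 5!/(2!·2!) = 120/4 = 30.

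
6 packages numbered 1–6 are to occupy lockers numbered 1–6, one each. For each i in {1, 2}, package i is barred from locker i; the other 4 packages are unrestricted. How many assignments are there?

504

Let Aᵢ (for i ∈ {1, 2}) be the placements that put package i in its forbidden locker. Any j of these fix j positions, leaving (6−j)! ways to fill the rest, and there are C(2,j) ways to pick which j.
By inclusion–exclusion, the number of valid placements is Σ_{j=0}^{2} (−1)^j C(2,j)·(6−j)!.
Computing: 720 − 240 + 24 = 504.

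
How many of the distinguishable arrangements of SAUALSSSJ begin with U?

With the first slot taken by U, it remains to arrange the other 8 letters (SAALSSSJ).
Those 8 letters have A appearing twice and S appearing 4 times, giving (8)!/(4!·2!) = 840.

840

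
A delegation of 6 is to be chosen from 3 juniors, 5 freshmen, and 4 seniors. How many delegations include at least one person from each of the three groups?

805

Unrestricted: C(12,6) = 924 ways to pick any 6 of the 12.
Selections missing a whole group: no juniors → C(9,6) = 84; no freshmen → C(7,6) = 7; no seniors → C(8,6) = 28.
Add back selections omitting two groups (i.e. drawn from a single group): C(3,6) + C(5,6) + C(4,6) = 0.
By inclusion–exclusion: 924 − 119 + 0 = 805.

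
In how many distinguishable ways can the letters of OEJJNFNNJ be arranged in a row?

Letter multiplicities in OEJJNFNNJ: E×1, F×1, J×3, N×3, O×1.
The number of distinct arrangements is 9!/(3!·3!) = 362880/36 = 10080.

10080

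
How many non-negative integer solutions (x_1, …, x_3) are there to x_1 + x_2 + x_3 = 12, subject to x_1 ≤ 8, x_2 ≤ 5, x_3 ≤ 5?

26

By stars and bars, unrestricted non-negative solutions to x_1+…+x_3 = 12 number C(12+2,2) = 91.
Subtract solutions that violate a single cap (substitute x_i' = x_i − (cap_i+1)): x_1 ≥ 9 gives C(5,2) = 10; x_2 ≥ 6 gives C(8,2) = 28; x_3 ≥ 6 gives C(8,2) = 28. Together 66.
Add back pairs where two caps are both exceeded: 0 + 0 + 1 = 1.
By inclusion–exclusion the count is 91 − 66 + 1 = 26.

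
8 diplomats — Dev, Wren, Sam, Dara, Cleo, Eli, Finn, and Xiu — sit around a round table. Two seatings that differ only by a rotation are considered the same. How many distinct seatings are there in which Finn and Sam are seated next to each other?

Treat {Finn, Sam} as one unit (2 internal orders) and seat the resulting 7 units around the table: (6)! circular arrangements.
So 2 × (6)! = 2 × 720 = 1440.

1440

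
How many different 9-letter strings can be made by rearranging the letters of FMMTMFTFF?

Letter multiplicities in FMMTMFTFF: F×4, M×3, T×2.
The number of distinct arrangements is 9!/(4!·3!·2!) = 362880/288 = 1260.

1260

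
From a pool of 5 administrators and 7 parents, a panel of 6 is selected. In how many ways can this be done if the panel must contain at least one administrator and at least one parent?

Total 6-person selections from all 12: C(12,6) = 924.
Subtract selections that omit an entire group: no administrators → C(7,6) = 7; no parents → C(5,6) = 0.
Both groups omitted at once is impossible, so 924 − 7 = 917.

917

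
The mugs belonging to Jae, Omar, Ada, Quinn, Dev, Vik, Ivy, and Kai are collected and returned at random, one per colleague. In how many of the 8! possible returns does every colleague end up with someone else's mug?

This is the derangement count D_8: permutations of 8 items with no fixed point.
By inclusion–exclusion this is Σ_{j=0}^{8} (−1)^j C(8,j)·(8−j)!.
Computing: 40320 − 40320 + 20160 − 6720 + 1680 − 336 + 56 − 8 + 1 = 14833.

14833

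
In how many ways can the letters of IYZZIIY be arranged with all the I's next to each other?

30

Treat the 3 copies of I as a single block. The multiset to arrange is then {III, Y, Y, Z, Z}, 5 items in all.
That gives (5)!/(2!·2!) = 30 arrangements.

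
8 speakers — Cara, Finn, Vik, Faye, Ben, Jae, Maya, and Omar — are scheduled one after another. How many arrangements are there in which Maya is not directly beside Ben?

There are 8! = 40320 arrangements in all. If Maya and Ben are adjacent, merging them into one block gives 2·(7)! = 10080 arrangements.
So 40320 − 10080 = 30240 arrangements keep them apart.

30240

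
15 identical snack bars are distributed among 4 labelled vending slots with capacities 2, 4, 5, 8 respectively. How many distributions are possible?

31

Without the upper bounds there are C(18,3) = 816 ways to split 15 among 4 vending slots.
Subtract solutions that violate a single cap (substitute x_i' = x_i − (cap_i+1)): x_1 ≥ 3 gives C(15,3) = 455; x_2 ≥ 5 gives C(13,3) = 286; x_3 ≥ 6 gives C(12,3) = 220; x_4 ≥ 9 gives C(9,3) = 84. Together 1045.
Add back pairs where two caps are both exceeded: 120 + 84 + 20 + 35 + 4 + 1 = 264.
Subtract triples: 4 + 0 + 0 + 0 = 4.
By inclusion–exclusion the count is 816 − 1045 + 264 − 4 = 31.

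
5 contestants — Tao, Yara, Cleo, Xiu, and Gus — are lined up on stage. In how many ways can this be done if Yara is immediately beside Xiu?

48

Place the 3 others and the Yara-Xiu pair as 4 objects in a line; the pair has 2 internal arrangements.
That gives 2 × 4! = 2 × 24 = 48.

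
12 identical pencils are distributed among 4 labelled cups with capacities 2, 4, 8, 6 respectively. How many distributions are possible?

86

By stars and bars, unrestricted non-negative solutions to x_1+…+x_4 = 12 number C(12+3,3) = 455.
Subtract solutions that violate a single cap (substitute x_i' = x_i − (cap_i+1)): x_1 ≥ 3 gives C(12,3) = 220; x_2 ≥ 5 gives C(10,3) = 120; x_3 ≥ 9 gives C(6,3) = 20; x_4 ≥ 7 gives C(8,3) = 56. Together 416.
Add back pairs where two caps are both exceeded: 35 + 1 + 10 + 0 + 1 + 0 = 47.
By inclusion–exclusion the count is 455 − 416 + 47 = 86.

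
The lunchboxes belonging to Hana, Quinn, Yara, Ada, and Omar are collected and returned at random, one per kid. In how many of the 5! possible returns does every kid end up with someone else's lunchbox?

Count assignments avoiding every fixed point. For any j of the 5 kids fixed to their own lunchbox, the other 5−j can be arranged in (5−j)! ways.
By inclusion–exclusion this is Σ_{j=0}^{5} (−1)^j C(5,j)·(5−j)!.
Computing: 120 − 120 + 60 − 20 + 5 − 1 = 44.

44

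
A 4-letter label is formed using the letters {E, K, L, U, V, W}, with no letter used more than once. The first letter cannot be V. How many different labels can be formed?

The first letter has 6−1 = 5 choices (anything except V).
The remaining 3 letters are filled from the other 5 symbols without repetition: 5 × 4 × 3 = 60.
Total: 5 × 60 = 300.

300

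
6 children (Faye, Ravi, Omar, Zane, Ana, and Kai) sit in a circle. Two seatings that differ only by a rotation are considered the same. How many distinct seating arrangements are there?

120

Fix one person's seat to break rotational symmetry; the remaining 5 people can be arranged in (5)! = 120 ways.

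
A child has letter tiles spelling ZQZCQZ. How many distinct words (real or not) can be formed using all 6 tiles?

Letter multiplicities in ZQZCQZ: C×1, Q×2, Z×3.
Dividing 6! = 720 by 3!·2! = 12 for the repeated letters gives 60.

60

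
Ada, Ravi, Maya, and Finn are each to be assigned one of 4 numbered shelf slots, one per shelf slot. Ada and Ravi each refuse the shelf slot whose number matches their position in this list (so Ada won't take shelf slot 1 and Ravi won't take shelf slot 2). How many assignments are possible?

Let Aᵢ (for i ∈ {1, 2}) be the placements that put person i in their forbidden shelf slot. Any j of these fix j positions, leaving (4−j)! ways to fill the rest, and there are C(2,j) ways to pick which j.
By inclusion–exclusion, the number of valid placements is Σ_{j=0}^{2} (−1)^j C(2,j)·(4−j)!.
Computing: 24 − 12 + 2 = 14.

14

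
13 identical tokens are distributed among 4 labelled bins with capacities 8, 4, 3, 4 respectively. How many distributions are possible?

66

Without the upper bounds there are C(16,3) = 560 ways to split 13 among 4 bins.
Subtract solutions that violate a single cap (substitute x_i' = x_i − (cap_i+1)): x_1 ≥ 9 gives C(7,3) = 35; x_2 ≥ 5 gives C(11,3) = 165; x_3 ≥ 4 gives C(12,3) = 220; x_4 ≥ 5 gives C(11,3) = 165. Together 585.
Add back pairs where two caps are both exceeded: 0 + 1 + 0 + 35 + 20 + 35 = 91.
By inclusion–exclusion the count is 560 − 585 + 91 = 66.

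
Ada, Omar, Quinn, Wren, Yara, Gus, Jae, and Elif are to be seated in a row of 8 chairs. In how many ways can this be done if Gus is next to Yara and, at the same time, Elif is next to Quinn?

Treat {Gus,Yara} as one block (2 orders) and {Elif,Quinn} as another (2 orders).
That leaves 6 units to arrange: 2 × 2 × 6! = 4 × 720 = 2880.

2880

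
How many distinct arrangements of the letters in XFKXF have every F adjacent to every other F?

Treat the 2 copies of F as a single block. The multiset to arrange is then {FF, K, X, X}, 4 items in all.
That gives (4)!/(2!) = 12 arrangements.

12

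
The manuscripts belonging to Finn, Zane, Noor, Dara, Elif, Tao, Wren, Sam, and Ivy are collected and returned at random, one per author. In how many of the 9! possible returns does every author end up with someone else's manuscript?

This is the derangement count D_9: permutations of 9 items with no fixed point.
By inclusion–exclusion this is Σ_{j=0}^{9} (−1)^j C(9,j)·(9−j)!.
Computing: 362880 − 362880 + 181440 − 60480 + 15120 − 3024 + 504 − 72 + 9 − 1 = 133496.

133496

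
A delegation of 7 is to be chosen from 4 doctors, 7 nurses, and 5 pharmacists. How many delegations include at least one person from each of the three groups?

10283

Unrestricted: C(16,7) = 11440 ways to pick any 7 of the 16.
Subtract selections that omit an entire group: no doctors → C(12,7) = 792; no nurses → C(9,7) = 36; no pharmacists → C(11,7) = 330.
Add back selections omitting two groups (i.e. drawn from a single group): C(4,7) + C(7,7) + C(5,7) = 1.
By inclusion–exclusion: 11440 − 1158 + 1 = 10283.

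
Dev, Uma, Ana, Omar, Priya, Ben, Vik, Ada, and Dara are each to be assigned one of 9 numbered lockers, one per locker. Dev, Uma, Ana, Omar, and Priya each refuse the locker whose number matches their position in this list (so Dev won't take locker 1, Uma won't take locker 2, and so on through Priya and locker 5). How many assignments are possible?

Let Aᵢ (for 1 ≤ i ≤ 5) be the placements that put person i in their forbidden locker. Any j of these fix j positions, leaving (9−j)! ways to fill the rest, and there are C(5,j) ways to pick which j.
By inclusion–exclusion, the number of valid placements is Σ_{j=0}^{5} (−1)^j C(5,j)·(9−j)!.
Computing: 362880 − 201600 + 50400 − 7200 + 600 − 24 = 205056.

205056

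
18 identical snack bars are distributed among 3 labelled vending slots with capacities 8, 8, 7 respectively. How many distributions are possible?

By stars and bars, unrestricted non-negative solutions to x_1+…+x_3 = 18 number C(18+2,2) = 190.
Subtract solutions that violate a single cap (substitute x_i' = x_i − (cap_i+1)): x_1 ≥ 9 gives C(11,2) = 55; x_2 ≥ 9 gives C(11,2) = 55; x_3 ≥ 8 gives C(12,2) = 66. Together 176.
Add back pairs where two caps are both exceeded: 1 + 3 + 3 = 7.
By inclusion–exclusion the count is 190 − 176 + 7 = 21.

21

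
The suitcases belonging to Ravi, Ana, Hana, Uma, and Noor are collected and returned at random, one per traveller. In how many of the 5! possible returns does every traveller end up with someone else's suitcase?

This is the derangement count D_5: permutations of 5 items with no fixed point.
By inclusion–exclusion this is Σ_{j=0}^{5} (−1)^j C(5,j)·(5−j)!.
Computing: 120 − 120 + 60 − 20 + 5 − 1 = 44.

44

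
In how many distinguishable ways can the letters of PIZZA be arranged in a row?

60

PIZZA has 5 letters with Z appearing twice.
So there are 5! / (2!) = 60 distinguishable arrangements.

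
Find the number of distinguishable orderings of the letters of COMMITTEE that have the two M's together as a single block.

10080

Treat the 2 copies of M as a single block. The multiset to arrange is then {MM, C, E, E, I, O, T, T}, 8 items in all.
That gives (8)!/(2!·2!) = 10080 arrangements.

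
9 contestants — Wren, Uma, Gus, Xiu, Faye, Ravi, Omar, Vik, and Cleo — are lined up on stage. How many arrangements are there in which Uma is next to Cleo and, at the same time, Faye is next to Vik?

Treat {Uma,Cleo} as one block (2 orders) and {Faye,Vik} as another (2 orders).
That leaves 7 units to arrange: 2 × 2 × 7! = 4 × 5040 = 20160.

20160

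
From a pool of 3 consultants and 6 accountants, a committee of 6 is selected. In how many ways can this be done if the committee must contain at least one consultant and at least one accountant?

With no constraint there are C(9,6) = 84 possible selections.
Selections missing a whole group: no consultants → C(6,6) = 1; no accountants → C(3,6) = 0.
Both groups omitted at once is impossible, so 84 − 1 = 83.

83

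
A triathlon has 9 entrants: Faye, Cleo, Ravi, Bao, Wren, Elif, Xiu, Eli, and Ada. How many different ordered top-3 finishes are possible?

504

There are 9 choices for 1st place, 8 for 2nd, and 7 for 3rd.
That gives 9 × 8 × 7 = 504.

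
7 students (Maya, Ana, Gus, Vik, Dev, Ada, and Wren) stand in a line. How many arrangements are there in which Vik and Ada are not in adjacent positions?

Of the 7! = 5040 arrangements, those with Vik and Ada adjacent number 2 × 6! = 1440 (treat the pair as a block with 2 internal orders).
So 5040 − 1440 = 3600 arrangements keep them apart.

3600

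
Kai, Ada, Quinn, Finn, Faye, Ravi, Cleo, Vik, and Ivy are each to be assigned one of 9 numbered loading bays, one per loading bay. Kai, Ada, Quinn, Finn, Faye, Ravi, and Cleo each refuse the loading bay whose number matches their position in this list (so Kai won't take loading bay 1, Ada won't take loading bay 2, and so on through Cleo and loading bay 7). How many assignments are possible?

Let Aᵢ (for 1 ≤ i ≤ 7) be the placements that put person i in their forbidden loading bay. Any j of these fix j positions, leaving (9−j)! ways to fill the rest, and there are C(7,j) ways to pick which j.
By inclusion–exclusion, the number of valid placements is Σ_{j=0}^{7} (−1)^j C(7,j)·(9−j)!.
Computing: 362880 − 282240 + 105840 − 25200 + 4200 − 504 + 42 − 2 = 165016.

165016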